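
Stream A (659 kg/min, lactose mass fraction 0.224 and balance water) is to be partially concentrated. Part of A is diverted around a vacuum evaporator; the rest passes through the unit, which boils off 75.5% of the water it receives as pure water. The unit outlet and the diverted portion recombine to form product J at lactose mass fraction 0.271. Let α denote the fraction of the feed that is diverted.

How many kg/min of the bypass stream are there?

All 659×0.224 = 147.62 kg/min of lactose reaches J, so J = 147.62/0.271 = 544.71 kg/min and vapour = 114.29 kg/min.
The evaporator receives (1−α)·659 of feed at 0.776 water and removes 0.755 of that water:
0.755×0.776×(1−α)×659 = 114.29
(1−α) = 114.29/386.09 = 0.2960;  α = 0.7040.
Bypass flow = 0.7040×659 = 463.92 kg/min.

463.9 kg/min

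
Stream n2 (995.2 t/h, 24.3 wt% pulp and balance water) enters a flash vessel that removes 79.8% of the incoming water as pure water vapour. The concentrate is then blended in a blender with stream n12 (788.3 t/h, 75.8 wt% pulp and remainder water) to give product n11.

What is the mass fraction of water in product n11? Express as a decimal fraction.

Vapour removed = 0.798×0.757×995.2 = 601.19 t/h; concentrate = 394.01 t/h.
water reaching the mixer = 152.18 (from concentrate) + 788.3×0.242 = 342.95 t/h.
Product flow = 394.01 + 788.3 = 1182.3 t/h; water fraction = 0.290.

0.290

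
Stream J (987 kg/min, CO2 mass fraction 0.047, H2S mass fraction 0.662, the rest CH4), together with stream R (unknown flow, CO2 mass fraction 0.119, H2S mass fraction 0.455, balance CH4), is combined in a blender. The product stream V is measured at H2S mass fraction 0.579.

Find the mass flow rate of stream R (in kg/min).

Let R be the unknown flow. Total out = 987 + R.
H2S balance: 653.39 + 0.455·R = 0.579·(987 + R)
(0.455 − 0.579)·R = 0.579×987 − 653.39 = -81.921
R = -81.921 / -0.124 = 660.65 kg/min

660.7 kg/min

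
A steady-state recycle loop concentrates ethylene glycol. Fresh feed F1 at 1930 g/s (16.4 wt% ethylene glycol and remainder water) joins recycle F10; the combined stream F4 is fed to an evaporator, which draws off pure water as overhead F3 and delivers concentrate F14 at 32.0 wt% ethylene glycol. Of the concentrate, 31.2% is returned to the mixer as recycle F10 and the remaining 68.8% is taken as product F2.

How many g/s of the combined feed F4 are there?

2379 g/s

Overall ethylene glycol balance (none leaves overhead): ethylene glycol in fresh feed = ethylene glycol in product, i.e. 1930×0.164 = (1−0.312)·F14·0.320.
F14 = 316.52/(0.320×0.688) = 1437.7 g/s.
Recycle F10 = 0.312×1437.7 = 448.56 g/s.
Combined feed F4 = 1930 + 448.56 = 2378.6 g/s.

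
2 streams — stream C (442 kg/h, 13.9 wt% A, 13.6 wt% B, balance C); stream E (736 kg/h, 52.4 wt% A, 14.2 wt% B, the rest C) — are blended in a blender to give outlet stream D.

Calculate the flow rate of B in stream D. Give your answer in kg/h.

164.6 kg/h

B out = B in = 442×0.136 + 736×0.142 = 164.62 kg/h.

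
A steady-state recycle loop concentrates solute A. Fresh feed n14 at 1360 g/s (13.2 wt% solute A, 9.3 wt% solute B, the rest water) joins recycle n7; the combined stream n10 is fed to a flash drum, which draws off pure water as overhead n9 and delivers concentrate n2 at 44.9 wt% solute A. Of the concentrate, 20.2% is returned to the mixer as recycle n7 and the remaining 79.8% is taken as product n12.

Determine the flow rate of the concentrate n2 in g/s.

501 g/s

Overall solute A balance (none leaves overhead): solute A in fresh feed = solute A in product, i.e. 1360×0.132 = (1−0.202)·n2·0.449.
n2 = 179.52/(0.449×0.798) = 501.03 g/s.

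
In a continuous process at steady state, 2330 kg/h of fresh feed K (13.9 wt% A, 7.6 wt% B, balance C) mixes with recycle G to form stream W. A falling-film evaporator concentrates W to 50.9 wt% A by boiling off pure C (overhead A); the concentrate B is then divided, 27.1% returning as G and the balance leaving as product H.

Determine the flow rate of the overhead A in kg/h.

1694 kg/h

Overall A balance (none leaves overhead): A in fresh feed = A in product, i.e. 2330×0.139 = (1−0.271)·B·0.509.
B = 323.87/(0.509×0.729) = 872.82 kg/h.
Recycle G = 0.271×872.82 = 236.53 kg/h.
Combined feed W = 2330 + 236.53 = 2566.5 kg/h.
Overhead A = W − B = 2566.5 − 872.82 = 1693.7 kg/h.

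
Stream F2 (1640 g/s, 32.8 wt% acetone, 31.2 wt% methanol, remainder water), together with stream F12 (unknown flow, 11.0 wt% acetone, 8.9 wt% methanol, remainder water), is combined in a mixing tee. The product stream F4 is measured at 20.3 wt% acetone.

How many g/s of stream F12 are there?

Let F12 be the unknown flow. Total out = 1640 + F12.
acetone balance: 537.92 + 0.110·F12 = 0.203·(1640 + F12)
(0.110 − 0.203)·F12 = 0.203×1640 − 537.92 = -205
F12 = -205 / -0.093 = 2204.3 g/s

2204 g/s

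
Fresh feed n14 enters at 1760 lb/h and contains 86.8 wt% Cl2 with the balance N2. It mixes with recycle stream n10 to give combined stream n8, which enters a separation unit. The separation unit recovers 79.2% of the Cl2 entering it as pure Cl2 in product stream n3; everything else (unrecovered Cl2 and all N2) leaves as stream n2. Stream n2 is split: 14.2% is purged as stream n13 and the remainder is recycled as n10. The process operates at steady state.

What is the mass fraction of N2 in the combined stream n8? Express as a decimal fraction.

0.4680

N2 enters only via n14 and leaves only via the purge: 1760×0.132 = 0.142×(N2 in n2), and the separation unit passes all N2, so N2 in n8 = N2 in n2 = 1636.1 lb/h.
Cl2 in n8: m_A = 1760×0.868 + (1−0.142)·(1−0.792)·m_A, so m_A = 1527.7/0.8215 = 1859.5 lb/h.
n8 = 1859.5 + 1636.1 = 3495.6 lb/h.
N2 fraction in n8 = 1636.1/3495.6 = 0.4680.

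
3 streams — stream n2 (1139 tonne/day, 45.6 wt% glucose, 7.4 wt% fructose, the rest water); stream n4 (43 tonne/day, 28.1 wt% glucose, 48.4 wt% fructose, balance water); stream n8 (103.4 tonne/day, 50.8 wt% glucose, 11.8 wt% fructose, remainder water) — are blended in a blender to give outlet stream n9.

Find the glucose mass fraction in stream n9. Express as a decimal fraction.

0.454

Total flow out = 1139 + 43 + 103.4 = 1285.4 tonne/day.
glucose in = 1139×0.456 + 43×0.281 + 103.4×0.508 = 583.99 tonne/day.
glucose mass fraction in n9 = 583.99/1285.4 = 0.454.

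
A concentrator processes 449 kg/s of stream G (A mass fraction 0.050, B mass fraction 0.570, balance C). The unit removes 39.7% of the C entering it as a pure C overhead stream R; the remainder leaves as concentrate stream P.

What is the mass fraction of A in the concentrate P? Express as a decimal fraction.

A is not removed: 449×0.050 = 22.45 kg/s of A enters P.
C entering = 449×0.380 = 170.62 kg/s; overhead removed = 0.397×170.62 = 67.736 kg/s.
Concentrate = 449 − 67.736 = 381.26 kg/s.
Mass fraction = 22.45/381.26 = 0.059.

0.059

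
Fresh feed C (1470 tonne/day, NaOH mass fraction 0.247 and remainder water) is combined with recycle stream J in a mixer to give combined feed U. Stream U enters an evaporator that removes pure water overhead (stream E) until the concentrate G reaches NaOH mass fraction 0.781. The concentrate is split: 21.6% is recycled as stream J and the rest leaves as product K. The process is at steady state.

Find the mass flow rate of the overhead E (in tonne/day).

1005 tonne/day

Overall NaOH balance (none leaves overhead): NaOH in fresh feed = NaOH in product, i.e. 1470×0.247 = (1−0.216)·G·0.781.
G = 363.09/(0.781×0.784) = 592.99 tonne/day.
Recycle J = 0.216×592.99 = 128.09 tonne/day.
Combined feed U = 1470 + 128.09 = 1598.1 tonne/day.
Overhead E = U − G = 1598.1 − 592.99 = 1005.1 tonne/day.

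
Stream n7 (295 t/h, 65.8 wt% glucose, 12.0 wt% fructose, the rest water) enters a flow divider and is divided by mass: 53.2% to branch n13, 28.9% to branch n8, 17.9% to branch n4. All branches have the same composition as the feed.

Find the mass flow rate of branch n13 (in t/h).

156.9 t/h

Branch n13 flow = 0.532×295 = 156.94 t/h.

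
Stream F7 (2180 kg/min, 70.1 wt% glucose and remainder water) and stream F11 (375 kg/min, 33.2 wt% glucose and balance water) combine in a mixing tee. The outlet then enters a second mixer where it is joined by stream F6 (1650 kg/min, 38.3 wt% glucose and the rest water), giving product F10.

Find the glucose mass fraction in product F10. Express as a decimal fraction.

Overall, product flow = 4205 kg/min.
glucose in = 2180×0.701 + 375×0.332 + 1650×0.383 = 2284.6 kg/min.
glucose fraction in F10 = 0.543.

0.543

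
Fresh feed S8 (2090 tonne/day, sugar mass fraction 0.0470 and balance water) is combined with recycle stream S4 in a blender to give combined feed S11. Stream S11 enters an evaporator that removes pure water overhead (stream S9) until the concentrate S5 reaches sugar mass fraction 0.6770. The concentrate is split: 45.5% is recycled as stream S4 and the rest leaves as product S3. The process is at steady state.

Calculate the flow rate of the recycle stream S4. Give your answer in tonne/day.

121.1 tonne/day

Overall sugar balance (none leaves overhead): sugar in fresh feed = sugar in product, i.e. 2090×0.047 = (1−0.455)·S5·0.677.
S5 = 98.23/(0.677×0.545) = 266.23 tonne/day.
Recycle S4 = 0.455×266.23 = 121.14 tonne/day.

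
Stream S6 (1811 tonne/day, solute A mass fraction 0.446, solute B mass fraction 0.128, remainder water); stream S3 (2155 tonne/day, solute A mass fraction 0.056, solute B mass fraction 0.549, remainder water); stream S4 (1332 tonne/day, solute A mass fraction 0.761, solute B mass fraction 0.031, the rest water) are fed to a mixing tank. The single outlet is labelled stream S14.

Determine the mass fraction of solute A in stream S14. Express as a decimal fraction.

Total flow out = 1811 + 2155 + 1332 = 5298 tonne/day.
solute A in = 1811×0.446 + 2155×0.056 + 1332×0.761 = 1942 tonne/day.
solute A mass fraction in S14 = 1942/5298 = 0.367.

0.367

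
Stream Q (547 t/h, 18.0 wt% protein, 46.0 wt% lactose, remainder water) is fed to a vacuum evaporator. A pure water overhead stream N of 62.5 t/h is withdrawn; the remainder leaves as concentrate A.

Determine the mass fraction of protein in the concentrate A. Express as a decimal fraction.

0.203

protein is not removed: 547×0.180 = 98.46 t/h of protein enters A.
Concentrate = 547 − 62.5 = 484.5 t/h.
Mass fraction = 98.46/484.5 = 0.203.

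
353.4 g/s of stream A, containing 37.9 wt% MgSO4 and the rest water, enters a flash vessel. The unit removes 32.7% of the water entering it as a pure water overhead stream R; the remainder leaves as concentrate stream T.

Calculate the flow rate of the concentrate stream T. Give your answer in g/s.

281.6 g/s

water entering = 353.4×0.621 = 219.46 g/s; overhead removed = 0.327×219.46 = 71.764 g/s.
Concentrate = 353.4 − 71.764 = 281.64 g/s.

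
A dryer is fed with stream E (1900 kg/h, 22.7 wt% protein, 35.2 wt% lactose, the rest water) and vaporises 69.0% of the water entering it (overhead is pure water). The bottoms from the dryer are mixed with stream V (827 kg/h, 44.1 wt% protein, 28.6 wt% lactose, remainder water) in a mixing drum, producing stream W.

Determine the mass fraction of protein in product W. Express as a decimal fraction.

0.3660

Vapour removed = 0.690×0.421×1900 = 551.93 kg/h; concentrate = 1348.1 kg/h.
protein reaching the mixer = 431.3 (from concentrate) + 827×0.441 = 796.01 kg/h.
Product flow = 1348.1 + 827 = 2175.1 kg/h; protein fraction = 0.3660.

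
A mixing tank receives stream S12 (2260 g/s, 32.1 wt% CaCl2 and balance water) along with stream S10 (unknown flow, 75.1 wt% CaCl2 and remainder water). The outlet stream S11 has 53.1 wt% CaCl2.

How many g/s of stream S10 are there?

2157 g/s

Let S10 be the unknown flow. Total out = 2260 + S10.
CaCl2 balance: 725.46 + 0.751·S10 = 0.531·(2260 + S10)
(0.751 − 0.531)·S10 = 0.531×2260 − 725.46 = 474.6
S10 = 474.6 / 0.220 = 2157.3 g/s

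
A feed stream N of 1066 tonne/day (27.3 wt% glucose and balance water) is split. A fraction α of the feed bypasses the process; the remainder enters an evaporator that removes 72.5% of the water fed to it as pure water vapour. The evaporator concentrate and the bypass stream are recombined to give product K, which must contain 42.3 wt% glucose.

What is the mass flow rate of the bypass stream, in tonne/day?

348.8 tonne/day

All 1066×0.273 = 291.02 tonne/day of glucose reaches K, so K = 291.02/0.423 = 687.99 tonne/day and vapour = 378.01 tonne/day.
The evaporator receives (1−α)·1066 of feed at 0.727 water and removes 0.725 of that water:
0.725×0.727×(1−α)×1066 = 378.01
(1−α) = 378.01/561.86 = 0.6728;  α = 0.3272.
Bypass flow = 0.3272×1066 = 348.81 tonne/day.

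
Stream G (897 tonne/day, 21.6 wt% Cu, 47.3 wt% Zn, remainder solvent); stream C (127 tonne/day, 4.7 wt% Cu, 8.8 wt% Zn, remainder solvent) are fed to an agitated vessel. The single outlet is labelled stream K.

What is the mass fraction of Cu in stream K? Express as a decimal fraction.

0.195

Total flow out = 897 + 127 = 1024 tonne/day.
Cu in = 897×0.216 + 127×0.047 = 199.72 tonne/day.
Cu mass fraction in K = 199.72/1024 = 0.195.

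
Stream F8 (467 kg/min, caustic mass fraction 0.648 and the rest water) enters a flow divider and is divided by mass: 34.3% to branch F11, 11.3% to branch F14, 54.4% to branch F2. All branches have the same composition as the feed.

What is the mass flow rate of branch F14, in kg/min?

52.77 kg/min

Branch F14 flow = 0.113×467 = 52.771 kg/min.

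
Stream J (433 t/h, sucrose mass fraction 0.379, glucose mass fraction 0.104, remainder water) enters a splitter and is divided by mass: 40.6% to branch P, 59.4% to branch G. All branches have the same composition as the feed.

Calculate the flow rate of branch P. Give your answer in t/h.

175.8 t/h

Branch P flow = 0.406×433 = 175.8 t/h.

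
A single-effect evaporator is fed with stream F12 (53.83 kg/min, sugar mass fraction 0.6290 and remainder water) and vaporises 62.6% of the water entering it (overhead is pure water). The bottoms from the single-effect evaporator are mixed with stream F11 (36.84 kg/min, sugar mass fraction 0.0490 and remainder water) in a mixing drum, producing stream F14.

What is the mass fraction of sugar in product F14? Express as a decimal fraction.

0.4562

Vapour removed = 0.626×0.371×53.83 = 12.502 kg/min; concentrate = 41.328 kg/min.
sugar reaching the mixer = 33.859 (from concentrate) + 36.84×0.049 = 35.664 kg/min.
Product flow = 41.328 + 36.84 = 78.168 kg/min; sugar fraction = 0.4562.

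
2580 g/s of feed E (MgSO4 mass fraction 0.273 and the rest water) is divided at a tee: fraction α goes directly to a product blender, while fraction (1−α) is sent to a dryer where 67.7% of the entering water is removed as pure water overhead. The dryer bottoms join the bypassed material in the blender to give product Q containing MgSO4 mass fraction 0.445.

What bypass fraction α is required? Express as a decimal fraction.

0.215

All 2580×0.273 = 704.34 g/s of MgSO4 reaches Q, so Q = 704.34/0.445 = 1582.8 g/s and vapour = 997.21 g/s.
The evaporator receives (1−α)·2580 of feed at 0.727 water and removes 0.677 of that water:
0.677×0.727×(1−α)×2580 = 997.21
(1−α) = 997.21/1269.8 = 0.7853;  α = 0.2147.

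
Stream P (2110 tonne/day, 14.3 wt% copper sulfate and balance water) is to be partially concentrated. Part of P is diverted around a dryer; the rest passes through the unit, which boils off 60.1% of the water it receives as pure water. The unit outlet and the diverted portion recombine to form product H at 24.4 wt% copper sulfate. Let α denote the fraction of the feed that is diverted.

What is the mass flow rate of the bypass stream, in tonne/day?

All 2110×0.143 = 301.73 tonne/day of copper sulfate reaches H, so H = 301.73/0.244 = 1236.6 tonne/day and vapour = 873.4 tonne/day.
The evaporator receives (1−α)·2110 of feed at 0.857 water and removes 0.601 of that water:
0.601×0.857×(1−α)×2110 = 873.4
(1−α) = 873.4/1086.8 = 0.8037;  α = 0.1963.
Bypass flow = 0.1963×2110 = 414.26 tonne/day.

414.3 tonne/day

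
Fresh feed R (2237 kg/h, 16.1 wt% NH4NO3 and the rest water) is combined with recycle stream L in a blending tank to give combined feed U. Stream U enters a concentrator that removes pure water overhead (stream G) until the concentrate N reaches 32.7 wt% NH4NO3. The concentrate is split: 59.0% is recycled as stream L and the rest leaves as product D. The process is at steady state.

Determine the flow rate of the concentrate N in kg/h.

2686 kg/h

Overall NH4NO3 balance (none leaves overhead): NH4NO3 in fresh feed = NH4NO3 in product, i.e. 2237×0.161 = (1−0.590)·N·0.327.
N = 360.16/(0.327×0.410) = 2686.3 kg/h.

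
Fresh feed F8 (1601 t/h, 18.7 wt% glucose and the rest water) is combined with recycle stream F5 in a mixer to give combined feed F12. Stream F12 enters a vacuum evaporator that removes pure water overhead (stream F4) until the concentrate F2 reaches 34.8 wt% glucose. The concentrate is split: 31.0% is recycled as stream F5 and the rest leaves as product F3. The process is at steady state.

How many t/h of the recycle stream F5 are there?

Overall glucose balance (none leaves overhead): glucose in fresh feed = glucose in product, i.e. 1601×0.187 = (1−0.310)·F2·0.348.
F2 = 299.39/(0.348×0.690) = 1246.8 t/h.
Recycle F5 = 0.310×1246.8 = 386.51 t/h.

386.5 t/h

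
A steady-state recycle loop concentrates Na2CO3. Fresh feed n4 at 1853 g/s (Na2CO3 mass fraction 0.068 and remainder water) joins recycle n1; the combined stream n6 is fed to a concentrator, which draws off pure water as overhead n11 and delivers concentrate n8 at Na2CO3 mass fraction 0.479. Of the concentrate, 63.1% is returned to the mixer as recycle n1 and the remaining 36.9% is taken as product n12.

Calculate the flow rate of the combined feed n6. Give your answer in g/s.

Overall Na2CO3 balance (none leaves overhead): Na2CO3 in fresh feed = Na2CO3 in product, i.e. 1853×0.068 = (1−0.631)·n8·0.479.
n8 = 126/(0.479×0.369) = 712.89 g/s.
Recycle n1 = 0.631×712.89 = 449.83 g/s.
Combined feed n6 = 1853 + 449.83 = 2302.8 g/s.

2303 g/s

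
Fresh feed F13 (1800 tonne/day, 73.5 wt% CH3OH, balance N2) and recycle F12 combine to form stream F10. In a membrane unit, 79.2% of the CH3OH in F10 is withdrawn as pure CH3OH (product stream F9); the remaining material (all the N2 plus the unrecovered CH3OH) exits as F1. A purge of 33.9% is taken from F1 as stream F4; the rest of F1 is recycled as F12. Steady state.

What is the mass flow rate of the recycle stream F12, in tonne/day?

N2 enters only via F13 and leaves only via the purge: 1800×0.265 = 0.339×(N2 in F1), and the membrane unit passes all N2, so N2 in F10 = N2 in F1 = 1407.1 tonne/day.
CH3OH in F10: m_A = 1800×0.735 + (1−0.339)·(1−0.792)·m_A, so m_A = 1323/0.8625 = 1533.9 tonne/day.
F1 = (1−0.792)×1533.9 + 1407.1 = 1726.1 tonne/day.
Recycle F12 = (1−0.339)×1726.1 = 1141 tonne/day.

1141 tonne/day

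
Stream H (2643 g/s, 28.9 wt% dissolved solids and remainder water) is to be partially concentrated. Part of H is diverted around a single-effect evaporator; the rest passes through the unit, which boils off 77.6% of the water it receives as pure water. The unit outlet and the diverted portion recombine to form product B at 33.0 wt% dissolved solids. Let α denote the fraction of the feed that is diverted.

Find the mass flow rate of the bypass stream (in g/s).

2048 g/s

All 2643×0.289 = 763.83 g/s of dissolved solids reaches B, so B = 763.83/0.330 = 2314.6 g/s and vapour = 328.37 g/s.
The evaporator receives (1−α)·2643 of feed at 0.711 water and removes 0.776 of that water:
0.776×0.711×(1−α)×2643 = 328.37
(1−α) = 328.37/1458.2 = 0.2252;  α = 0.7748.
Bypass flow = 0.7748×2643 = 2047.8 g/s.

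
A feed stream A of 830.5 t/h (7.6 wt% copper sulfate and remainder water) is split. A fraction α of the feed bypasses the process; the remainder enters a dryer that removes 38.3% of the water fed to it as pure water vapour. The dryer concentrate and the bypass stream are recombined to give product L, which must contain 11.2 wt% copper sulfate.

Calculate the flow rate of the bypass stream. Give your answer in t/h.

All 830.5×0.076 = 63.118 t/h of copper sulfate reaches L, so L = 63.118/0.112 = 563.55 t/h and vapour = 266.95 t/h.
The evaporator receives (1−α)·830.5 of feed at 0.924 water and removes 0.383 of that water:
0.383×0.924×(1−α)×830.5 = 266.95
(1−α) = 266.95/293.91 = 0.9083;  α = 0.0917.
Bypass flow = 0.0917×830.5 = 76.184 t/h.

76.18 t/h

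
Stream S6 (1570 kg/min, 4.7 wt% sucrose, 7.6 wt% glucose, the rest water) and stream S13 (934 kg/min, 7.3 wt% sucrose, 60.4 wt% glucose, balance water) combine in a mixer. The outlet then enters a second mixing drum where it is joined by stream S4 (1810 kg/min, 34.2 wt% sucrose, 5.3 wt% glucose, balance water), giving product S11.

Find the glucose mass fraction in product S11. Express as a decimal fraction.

0.181

Overall, product flow = 4314 kg/min.
glucose in = 1570×0.076 + 934×0.604 + 1810×0.053 = 779.39 kg/min.
glucose fraction in S11 = 0.181.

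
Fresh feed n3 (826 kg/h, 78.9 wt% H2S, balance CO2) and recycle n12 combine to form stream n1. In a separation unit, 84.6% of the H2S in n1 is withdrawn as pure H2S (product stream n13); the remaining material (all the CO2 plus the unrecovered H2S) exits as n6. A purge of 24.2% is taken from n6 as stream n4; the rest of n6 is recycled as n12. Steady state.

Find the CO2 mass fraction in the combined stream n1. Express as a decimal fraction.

CO2 enters only via n3 and leaves only via the purge: 826×0.211 = 0.242×(CO2 in n6), and the separation unit passes all CO2, so CO2 in n1 = CO2 in n6 = 720.19 kg/h.
H2S in n1: m_A = 826×0.789 + (1−0.242)·(1−0.846)·m_A, so m_A = 651.71/0.8833 = 737.84 kg/h.
n1 = 737.84 + 720.19 = 1458 kg/h.
CO2 fraction in n1 = 720.19/1458 = 0.4939.

0.4939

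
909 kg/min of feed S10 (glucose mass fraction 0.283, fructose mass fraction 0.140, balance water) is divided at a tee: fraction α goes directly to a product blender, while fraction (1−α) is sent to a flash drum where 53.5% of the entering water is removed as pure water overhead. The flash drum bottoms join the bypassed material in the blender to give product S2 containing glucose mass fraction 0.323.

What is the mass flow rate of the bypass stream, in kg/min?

All 909×0.283 = 257.25 kg/min of glucose reaches S2, so S2 = 257.25/0.323 = 796.43 kg/min and vapour = 112.57 kg/min.
The evaporator receives (1−α)·909 of feed at 0.577 water and removes 0.535 of that water:
0.535×0.577×(1−α)×909 = 112.57
(1−α) = 112.57/280.6 = 0.4012;  α = 0.5988.
Bypass flow = 0.5988×909 = 544.34 kg/min.

544.3 kg/min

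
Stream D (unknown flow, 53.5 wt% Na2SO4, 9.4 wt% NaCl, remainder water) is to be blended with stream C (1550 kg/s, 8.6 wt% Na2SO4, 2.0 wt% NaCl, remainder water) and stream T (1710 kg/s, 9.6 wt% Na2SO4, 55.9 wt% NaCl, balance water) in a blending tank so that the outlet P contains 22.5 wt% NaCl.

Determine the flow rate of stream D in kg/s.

Let D be the unknown flow. Total out = 3260 + D.
NaCl balance: 986.89 + 0.094·D = 0.225·(3260 + D)
(0.094 − 0.225)·D = 0.225×3260 − 986.89 = -253.39
D = -253.39 / -0.131 = 1934.3 kg/s

1934 kg/s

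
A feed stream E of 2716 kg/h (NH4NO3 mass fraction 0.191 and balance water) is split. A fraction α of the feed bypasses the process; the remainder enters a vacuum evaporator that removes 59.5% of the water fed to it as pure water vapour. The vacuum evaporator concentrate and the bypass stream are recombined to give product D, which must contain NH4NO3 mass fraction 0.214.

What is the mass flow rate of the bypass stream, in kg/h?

2110 kg/h

All 2716×0.191 = 518.76 kg/h of NH4NO3 reaches D, so D = 518.76/0.214 = 2424.1 kg/h and vapour = 291.91 kg/h.
The evaporator receives (1−α)·2716 of feed at 0.809 water and removes 0.595 of that water:
0.595×0.809×(1−α)×2716 = 291.91
(1−α) = 291.91/1307.4 = 0.2233;  α = 0.7767.
Bypass flow = 0.7767×2716 = 2109.6 kg/h.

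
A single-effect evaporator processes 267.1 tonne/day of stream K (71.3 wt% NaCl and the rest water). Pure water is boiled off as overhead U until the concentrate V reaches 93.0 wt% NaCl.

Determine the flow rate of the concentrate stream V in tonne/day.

NaCl is conserved: 267.1×0.713 = 190.44 tonne/day all reports to the concentrate.
Concentrate = 190.44/(target fraction) = 204.78 tonne/day.

204.8 tonne/day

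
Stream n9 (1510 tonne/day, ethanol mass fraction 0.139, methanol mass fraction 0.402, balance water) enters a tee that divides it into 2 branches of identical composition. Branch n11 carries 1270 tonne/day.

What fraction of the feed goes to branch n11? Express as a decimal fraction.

0.841

Fraction to n11 = 1270/1510 = 0.8411.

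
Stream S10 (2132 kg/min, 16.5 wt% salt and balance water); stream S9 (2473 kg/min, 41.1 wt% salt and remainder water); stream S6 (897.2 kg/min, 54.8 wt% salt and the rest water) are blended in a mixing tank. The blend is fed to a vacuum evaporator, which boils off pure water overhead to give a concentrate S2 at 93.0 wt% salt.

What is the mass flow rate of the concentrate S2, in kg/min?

2000 kg/min

salt entering = 2132×0.165 + 2473×0.411 + 897.2×0.548 = 1859.8 kg/min.
All salt reports to S2, so S2 = 1859.8/0.930 = 1999.8 kg/min.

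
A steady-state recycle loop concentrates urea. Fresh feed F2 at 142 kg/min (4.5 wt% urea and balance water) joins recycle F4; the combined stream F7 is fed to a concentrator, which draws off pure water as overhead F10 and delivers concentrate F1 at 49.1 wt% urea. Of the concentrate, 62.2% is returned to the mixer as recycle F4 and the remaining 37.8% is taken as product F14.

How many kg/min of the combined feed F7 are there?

163.4 kg/min

Overall urea balance (none leaves overhead): urea in fresh feed = urea in product, i.e. 142×0.045 = (1−0.622)·F1·0.491.
F1 = 6.39/(0.491×0.378) = 34.429 kg/min.
Recycle F4 = 0.622×34.429 = 21.415 kg/min.
Combined feed F7 = 142 + 21.415 = 163.41 kg/min.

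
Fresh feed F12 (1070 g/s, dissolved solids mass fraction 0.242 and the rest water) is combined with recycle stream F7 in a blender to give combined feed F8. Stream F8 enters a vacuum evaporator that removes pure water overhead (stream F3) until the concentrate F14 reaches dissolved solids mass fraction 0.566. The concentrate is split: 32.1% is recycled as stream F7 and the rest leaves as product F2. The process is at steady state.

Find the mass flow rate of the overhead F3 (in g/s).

Overall dissolved solids balance (none leaves overhead): dissolved solids in fresh feed = dissolved solids in product, i.e. 1070×0.242 = (1−0.321)·F14·0.566.
F14 = 258.94/(0.566×0.679) = 673.77 g/s.
Recycle F7 = 0.321×673.77 = 216.28 g/s.
Combined feed F8 = 1070 + 216.28 = 1286.3 g/s.
Overhead F3 = F8 − F14 = 1286.3 − 673.77 = 612.51 g/s.

612.5 g/s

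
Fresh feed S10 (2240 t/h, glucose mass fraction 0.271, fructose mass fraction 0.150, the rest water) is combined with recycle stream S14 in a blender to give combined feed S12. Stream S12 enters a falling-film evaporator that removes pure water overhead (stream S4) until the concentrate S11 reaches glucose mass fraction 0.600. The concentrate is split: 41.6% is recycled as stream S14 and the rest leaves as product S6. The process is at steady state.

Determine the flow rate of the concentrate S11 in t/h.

Overall glucose balance (none leaves overhead): glucose in fresh feed = glucose in product, i.e. 2240×0.271 = (1−0.416)·S11·0.600.
S11 = 607.04/(0.600×0.584) = 1732.4 t/h.

1732 t/h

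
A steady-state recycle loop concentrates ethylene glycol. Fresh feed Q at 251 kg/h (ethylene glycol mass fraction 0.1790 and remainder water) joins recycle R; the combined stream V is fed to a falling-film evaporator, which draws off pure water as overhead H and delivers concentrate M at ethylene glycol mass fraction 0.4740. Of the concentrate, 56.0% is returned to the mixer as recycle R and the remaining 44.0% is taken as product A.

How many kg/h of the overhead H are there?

Overall ethylene glycol balance (none leaves overhead): ethylene glycol in fresh feed = ethylene glycol in product, i.e. 251×0.179 = (1−0.560)·M·0.474.
M = 44.929/(0.474×0.440) = 215.42 kg/h.
Recycle R = 0.560×215.42 = 120.64 kg/h.
Combined feed V = 251 + 120.64 = 371.64 kg/h.
Overhead H = V − M = 371.64 − 215.42 = 156.21 kg/h.

156.2 kg/h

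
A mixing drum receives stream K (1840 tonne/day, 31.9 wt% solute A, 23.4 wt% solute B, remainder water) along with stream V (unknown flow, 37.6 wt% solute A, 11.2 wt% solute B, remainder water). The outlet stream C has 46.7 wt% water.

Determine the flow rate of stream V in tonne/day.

Let V be the unknown flow. Total out = 1840 + V.
water balance: 822.48 + 0.512·V = 0.467·(1840 + V)
(0.512 − 0.467)·V = 0.467×1840 − 822.48 = 36.8
V = 36.8 / 0.045 = 817.78 tonne/day

817.8 tonne/day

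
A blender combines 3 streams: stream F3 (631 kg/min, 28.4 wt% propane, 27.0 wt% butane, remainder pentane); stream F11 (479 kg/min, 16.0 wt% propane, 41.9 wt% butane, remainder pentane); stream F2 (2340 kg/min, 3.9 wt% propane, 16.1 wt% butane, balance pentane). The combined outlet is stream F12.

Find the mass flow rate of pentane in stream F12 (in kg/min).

2355 kg/min

pentane out = pentane in = 631×0.446 + 479×0.421 + 2340×0.800 = 2355.1 kg/min.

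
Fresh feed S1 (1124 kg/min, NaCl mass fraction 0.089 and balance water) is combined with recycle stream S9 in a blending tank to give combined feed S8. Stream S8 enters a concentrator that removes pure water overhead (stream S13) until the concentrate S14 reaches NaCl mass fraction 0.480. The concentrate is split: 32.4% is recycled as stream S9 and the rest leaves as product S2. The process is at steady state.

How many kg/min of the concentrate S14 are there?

308.3 kg/min

Overall NaCl balance (none leaves overhead): NaCl in fresh feed = NaCl in product, i.e. 1124×0.089 = (1−0.324)·S14·0.480.
S14 = 100.04/(0.480×0.676) = 308.3 kg/min.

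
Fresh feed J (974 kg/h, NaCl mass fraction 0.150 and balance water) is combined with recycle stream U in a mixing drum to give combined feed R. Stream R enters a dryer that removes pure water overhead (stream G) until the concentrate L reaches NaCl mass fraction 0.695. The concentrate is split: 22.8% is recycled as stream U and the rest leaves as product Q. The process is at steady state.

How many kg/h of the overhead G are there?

Overall NaCl balance (none leaves overhead): NaCl in fresh feed = NaCl in product, i.e. 974×0.150 = (1−0.228)·L·0.695.
L = 146.1/(0.695×0.772) = 272.3 kg/h.
Recycle U = 0.228×272.3 = 62.084 kg/h.
Combined feed R = 974 + 62.084 = 1036.1 kg/h.
Overhead G = R − L = 1036.1 − 272.3 = 763.78 kg/h.

763.8 kg/h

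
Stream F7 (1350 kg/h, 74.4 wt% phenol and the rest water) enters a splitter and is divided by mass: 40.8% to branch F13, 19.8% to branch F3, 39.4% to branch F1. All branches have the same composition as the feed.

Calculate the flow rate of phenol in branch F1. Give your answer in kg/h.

395.7 kg/h

Branch F1 total = 0.394×1350 = 531.9 kg/h.
phenol in F1 = 0.744×531.9 = 395.73 kg/h.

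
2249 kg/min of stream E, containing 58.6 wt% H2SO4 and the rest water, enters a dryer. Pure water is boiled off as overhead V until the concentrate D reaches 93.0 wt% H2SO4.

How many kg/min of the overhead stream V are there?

H2SO4 is conserved: 2249×0.586 = 1317.9 kg/min all reports to the concentrate.
Concentrate = 1317.9/(target fraction) = 1417.1 kg/min.
Overhead = 2249 − 1417.1 = 831.89 kg/min.

831.9 kg/min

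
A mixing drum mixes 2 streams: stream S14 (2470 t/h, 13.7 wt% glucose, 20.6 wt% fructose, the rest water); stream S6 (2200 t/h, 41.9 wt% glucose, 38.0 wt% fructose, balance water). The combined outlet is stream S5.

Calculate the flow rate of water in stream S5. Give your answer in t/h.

water out = water in = 2470×0.657 + 2200×0.201 = 2065 t/h.

2065 t/h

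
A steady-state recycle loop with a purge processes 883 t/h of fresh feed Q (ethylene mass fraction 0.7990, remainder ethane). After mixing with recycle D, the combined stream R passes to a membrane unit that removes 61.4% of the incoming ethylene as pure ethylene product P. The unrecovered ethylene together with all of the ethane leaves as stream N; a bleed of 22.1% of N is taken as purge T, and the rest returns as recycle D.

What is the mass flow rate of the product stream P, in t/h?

619.5 t/h

ethylene in R: m_A = 883×0.799 + (1−0.221)·(1−0.614)·m_A, so m_A = 705.52/0.6993 = 1008.9 t/h.
Product P = 0.614×1008.9 = 619.45 t/h.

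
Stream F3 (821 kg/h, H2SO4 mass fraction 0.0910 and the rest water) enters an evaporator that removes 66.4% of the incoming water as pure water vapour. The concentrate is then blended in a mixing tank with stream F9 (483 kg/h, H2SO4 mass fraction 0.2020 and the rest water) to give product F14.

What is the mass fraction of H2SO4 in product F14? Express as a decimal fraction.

0.2131

Vapour removed = 0.664×0.909×821 = 495.54 kg/h; concentrate = 325.46 kg/h.
H2SO4 reaching the mixer = 74.711 (from concentrate) + 483×0.202 = 172.28 kg/h.
Product flow = 325.46 + 483 = 808.46 kg/h; H2SO4 fraction = 0.2131.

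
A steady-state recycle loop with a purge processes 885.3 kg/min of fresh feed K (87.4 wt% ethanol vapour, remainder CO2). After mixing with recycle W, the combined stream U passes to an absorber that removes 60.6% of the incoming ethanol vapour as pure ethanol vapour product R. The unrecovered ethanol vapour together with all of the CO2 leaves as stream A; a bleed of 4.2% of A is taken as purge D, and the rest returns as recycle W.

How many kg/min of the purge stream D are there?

132.1 kg/min

CO2 enters only via K and leaves only via the purge: 885.3×0.126 = 0.042×(CO2 in A), and the absorber passes all CO2, so CO2 in U = CO2 in A = 2655.9 kg/min.
ethanol vapour in U: m_A = 885.3×0.874 + (1−0.042)·(1−0.606)·m_A, so m_A = 773.75/0.6225 = 1242.9 kg/min.
A = (1−0.606)×1242.9 + 2655.9 = 3145.6 kg/min.
Purge D = 0.042×3145.6 = 132.11 kg/min.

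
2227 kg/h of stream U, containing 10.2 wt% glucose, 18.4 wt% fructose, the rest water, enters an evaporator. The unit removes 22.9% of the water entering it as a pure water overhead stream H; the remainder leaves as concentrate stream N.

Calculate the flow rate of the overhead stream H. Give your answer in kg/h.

364.1 kg/h

water entering = 2227×0.714 = 1590.1 kg/h; overhead removed = 0.229×1590.1 = 364.13 kg/h.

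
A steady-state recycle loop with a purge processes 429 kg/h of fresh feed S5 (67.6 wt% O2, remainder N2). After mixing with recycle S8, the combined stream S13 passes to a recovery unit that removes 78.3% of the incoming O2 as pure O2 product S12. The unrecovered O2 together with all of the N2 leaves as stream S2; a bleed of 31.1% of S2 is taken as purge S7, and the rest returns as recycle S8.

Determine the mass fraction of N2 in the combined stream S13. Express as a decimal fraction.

N2 enters only via S5 and leaves only via the purge: 429×0.324 = 0.311×(N2 in S2), and the recovery unit passes all N2, so N2 in S13 = N2 in S2 = 446.93 kg/h.
O2 in S13: m_A = 429×0.676 + (1−0.311)·(1−0.783)·m_A, so m_A = 290/0.8505 = 340.99 kg/h.
S13 = 340.99 + 446.93 = 787.92 kg/h.
N2 fraction in S13 = 446.93/787.92 = 0.5672.

0.5672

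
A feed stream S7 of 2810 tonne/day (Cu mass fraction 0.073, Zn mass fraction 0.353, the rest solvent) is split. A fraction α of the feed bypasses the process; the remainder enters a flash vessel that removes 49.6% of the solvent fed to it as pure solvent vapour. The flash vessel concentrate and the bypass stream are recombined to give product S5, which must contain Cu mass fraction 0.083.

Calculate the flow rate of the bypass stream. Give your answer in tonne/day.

1621 tonne/day

All 2810×0.073 = 205.13 tonne/day of Cu reaches S5, so S5 = 205.13/0.083 = 2471.4 tonne/day and vapour = 338.55 tonne/day.
The evaporator receives (1−α)·2810 of feed at 0.574 solvent and removes 0.496 of that solvent:
0.496×0.574×(1−α)×2810 = 338.55
(1−α) = 338.55/800.02 = 0.4232;  α = 0.5768.
Bypass flow = 0.5768×2810 = 1620.9 tonne/day.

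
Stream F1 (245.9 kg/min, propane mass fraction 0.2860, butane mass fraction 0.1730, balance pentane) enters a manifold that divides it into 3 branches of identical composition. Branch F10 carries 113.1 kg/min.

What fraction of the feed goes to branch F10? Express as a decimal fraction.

0.460

Fraction to F10 = 113.1/245.9 = 0.4599.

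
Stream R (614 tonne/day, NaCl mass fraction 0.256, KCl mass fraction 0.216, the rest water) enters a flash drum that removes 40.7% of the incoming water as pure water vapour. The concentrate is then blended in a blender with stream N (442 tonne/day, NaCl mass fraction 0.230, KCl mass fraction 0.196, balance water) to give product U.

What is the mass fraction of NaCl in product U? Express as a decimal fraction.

Vapour removed = 0.407×0.528×614 = 131.95 tonne/day; concentrate = 482.05 tonne/day.
NaCl reaching the mixer = 157.18 (from concentrate) + 442×0.230 = 258.84 tonne/day.
Product flow = 482.05 + 442 = 924.05 tonne/day; NaCl fraction = 0.280.

0.280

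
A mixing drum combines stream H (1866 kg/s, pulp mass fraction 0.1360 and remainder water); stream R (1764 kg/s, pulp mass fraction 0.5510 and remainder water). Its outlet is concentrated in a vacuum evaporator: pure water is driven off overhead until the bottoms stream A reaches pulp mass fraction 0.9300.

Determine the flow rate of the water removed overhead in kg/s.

2312 kg/s

pulp entering = 1866×0.136 + 1764×0.551 = 1225.7 kg/s.
All pulp reports to A, so A = 1225.7/0.930 = 1318 kg/s.
Total feed = 3630 kg/s; overhead = 3630 − 1318 = 2312 kg/s.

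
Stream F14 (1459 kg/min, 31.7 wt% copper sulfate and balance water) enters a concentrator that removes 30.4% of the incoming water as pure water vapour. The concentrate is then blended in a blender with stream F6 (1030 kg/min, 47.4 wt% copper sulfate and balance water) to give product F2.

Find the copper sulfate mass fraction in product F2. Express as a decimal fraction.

0.435

Vapour removed = 0.304×0.683×1459 = 302.94 kg/min; concentrate = 1156.1 kg/min.
copper sulfate reaching the mixer = 462.5 (from concentrate) + 1030×0.474 = 950.72 kg/min.
Product flow = 1156.1 + 1030 = 2186.1 kg/min; copper sulfate fraction = 0.435.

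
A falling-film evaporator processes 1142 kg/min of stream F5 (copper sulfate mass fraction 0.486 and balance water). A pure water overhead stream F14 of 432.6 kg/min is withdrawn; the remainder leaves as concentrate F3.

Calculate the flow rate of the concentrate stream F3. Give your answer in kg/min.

Concentrate = 1142 − 432.6 = 709.4 kg/min.

709.4 kg/min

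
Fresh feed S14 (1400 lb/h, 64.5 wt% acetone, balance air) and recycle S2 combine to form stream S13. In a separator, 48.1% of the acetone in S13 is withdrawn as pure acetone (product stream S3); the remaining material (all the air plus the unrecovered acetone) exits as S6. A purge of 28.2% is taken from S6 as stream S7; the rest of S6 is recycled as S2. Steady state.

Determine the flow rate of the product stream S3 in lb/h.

acetone in S13: m_A = 1400×0.645 + (1−0.282)·(1−0.481)·m_A, so m_A = 903/0.6274 = 1439.4 lb/h.
Product S3 = 0.481×1439.4 = 692.34 lb/h.

692.3 lb/h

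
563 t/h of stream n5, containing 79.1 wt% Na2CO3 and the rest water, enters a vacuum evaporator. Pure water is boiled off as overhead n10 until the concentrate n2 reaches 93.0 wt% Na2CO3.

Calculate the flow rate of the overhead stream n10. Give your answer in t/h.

Na2CO3 is conserved: 563×0.791 = 445.33 t/h all reports to the concentrate.
Concentrate = 445.33/(target fraction) = 478.85 t/h.
Overhead = 563 − 478.85 = 84.147 t/h.

84.15 t/h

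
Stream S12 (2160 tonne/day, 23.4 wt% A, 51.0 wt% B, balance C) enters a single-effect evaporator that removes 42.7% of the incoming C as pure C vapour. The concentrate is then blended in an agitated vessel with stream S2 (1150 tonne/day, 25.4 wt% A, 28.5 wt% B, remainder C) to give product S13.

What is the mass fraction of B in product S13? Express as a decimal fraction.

Vapour removed = 0.427×0.256×2160 = 236.11 tonne/day; concentrate = 1923.9 tonne/day.
B reaching the mixer = 1101.6 (from concentrate) + 1150×0.285 = 1429.3 tonne/day.
Product flow = 1923.9 + 1150 = 3073.9 tonne/day; B fraction = 0.465.

0.465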